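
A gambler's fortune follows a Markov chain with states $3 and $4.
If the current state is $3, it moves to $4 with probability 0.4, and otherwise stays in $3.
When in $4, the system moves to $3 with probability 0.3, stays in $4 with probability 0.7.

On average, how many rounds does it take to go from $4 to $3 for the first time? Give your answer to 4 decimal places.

Let t(s) be the expected number of rounds to first reach $3 from state s, with t($3) = 0. Conditioning on the first round:
t($4) = 1 + 0.7·t($4)
Solving: t($4) = 3.3333.
Expected rounds from $4 to $3: 3.3333.

3.3333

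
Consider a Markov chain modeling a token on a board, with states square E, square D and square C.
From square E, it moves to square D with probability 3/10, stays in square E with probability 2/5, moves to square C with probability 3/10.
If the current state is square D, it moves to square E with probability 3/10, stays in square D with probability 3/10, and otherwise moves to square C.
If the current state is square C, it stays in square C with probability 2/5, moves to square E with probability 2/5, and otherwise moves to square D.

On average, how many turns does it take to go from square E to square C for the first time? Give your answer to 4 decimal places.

3.0303

Let t(s) be the expected number of turns to first reach square C from state s, with t(square C) = 0. Conditioning on the first turn:
t(square E) = 1 + 0.4·t(square E) + 0.3·t(square D)
t(square D) = 1 + 0.3·t(square E) + 0.3·t(square D)
Solving: t(square E) = 3.0303, t(square D) = 2.7273.
Expected turns from square E to square C: 3.0303.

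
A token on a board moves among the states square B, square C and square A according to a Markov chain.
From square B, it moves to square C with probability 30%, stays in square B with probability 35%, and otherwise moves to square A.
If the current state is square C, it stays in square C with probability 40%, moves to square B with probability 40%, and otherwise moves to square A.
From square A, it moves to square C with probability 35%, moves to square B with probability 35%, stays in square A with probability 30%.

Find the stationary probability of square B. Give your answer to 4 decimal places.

Let the stationary distribution be π with π = πP and π_1 + π_2 + π_3 = 1.
π_1 = 0.35·π_1 + 0.4·π_2 + 0.35·π_3
π_2 = 0.3·π_1 + 0.4·π_2 + 0.35·π_3
Solving with the normalization constraint gives π = (0.3675, 0.3491, 0.2835).
So the stationary probability of square B is 0.3675.

0.3675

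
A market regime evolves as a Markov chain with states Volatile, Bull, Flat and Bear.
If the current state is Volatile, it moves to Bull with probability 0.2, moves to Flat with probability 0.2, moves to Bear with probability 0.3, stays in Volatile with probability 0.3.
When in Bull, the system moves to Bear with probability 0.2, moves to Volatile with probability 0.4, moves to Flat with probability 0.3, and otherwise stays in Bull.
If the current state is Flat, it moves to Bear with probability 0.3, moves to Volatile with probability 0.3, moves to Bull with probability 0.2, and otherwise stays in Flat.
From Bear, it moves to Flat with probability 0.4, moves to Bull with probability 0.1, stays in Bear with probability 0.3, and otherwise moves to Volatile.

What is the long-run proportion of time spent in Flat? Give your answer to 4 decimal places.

0.2725

Let the stationary distribution be π with π = πP and π_1 + π_2 + π_3 + π_4 = 1.
π_1 = 0.3·π_1 + 0.4·π_2 + 0.3·π_3 + 0.2·π_4
π_2 = 0.2·π_1 + 0.1·π_2 + 0.2·π_3 + 0.1·π_4
π_3 = 0.2·π_1 + 0.3·π_2 + 0.2·π_3 + 0.4·π_4
Solving with the normalization constraint gives π = (0.2872, 0.1560, 0.2725, 0.2844).
So the stationary probability of Flat is 0.2725.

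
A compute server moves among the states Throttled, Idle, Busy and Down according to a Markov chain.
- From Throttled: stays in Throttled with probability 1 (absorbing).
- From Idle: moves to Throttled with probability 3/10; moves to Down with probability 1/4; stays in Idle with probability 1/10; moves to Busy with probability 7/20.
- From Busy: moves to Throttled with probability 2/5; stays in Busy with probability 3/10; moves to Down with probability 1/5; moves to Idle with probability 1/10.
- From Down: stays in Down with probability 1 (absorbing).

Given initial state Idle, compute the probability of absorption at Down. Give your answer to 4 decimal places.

Let h(s) be the probability of absorption at Down starting from transient state s. Then h(Down) = 1 and h(Throttled) = 0. By first-step analysis:
h(Idle) = 0.3·0 + 0.1·h(Idle) + 0.35·h(Busy) + 0.25·1
h(Busy) = 0.4·0 + 0.1·h(Idle) + 0.3·h(Busy) + 0.2·1
Solving: h(Idle) = 0.4118, h(Busy) = 0.3445.
Starting from Idle, the probability is 0.4118.

0.4118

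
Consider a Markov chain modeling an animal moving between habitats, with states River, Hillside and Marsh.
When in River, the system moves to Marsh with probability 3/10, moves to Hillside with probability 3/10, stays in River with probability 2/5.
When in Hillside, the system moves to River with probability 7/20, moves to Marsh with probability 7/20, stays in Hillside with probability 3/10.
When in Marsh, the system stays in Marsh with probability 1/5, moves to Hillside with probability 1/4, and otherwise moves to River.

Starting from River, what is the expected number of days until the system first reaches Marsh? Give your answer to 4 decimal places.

Let t(s) be the expected number of days to first reach Marsh from state s, with t(Marsh) = 0. Conditioning on the first day:
t(River) = 1 + 0.4·t(River) + 0.3·t(Hillside)
t(Hillside) = 1 + 0.35·t(River) + 0.3·t(Hillside)
Solving: t(River) = 3.1746, t(Hillside) = 3.0159.
Expected days from River to Marsh: 3.1746.

3.1746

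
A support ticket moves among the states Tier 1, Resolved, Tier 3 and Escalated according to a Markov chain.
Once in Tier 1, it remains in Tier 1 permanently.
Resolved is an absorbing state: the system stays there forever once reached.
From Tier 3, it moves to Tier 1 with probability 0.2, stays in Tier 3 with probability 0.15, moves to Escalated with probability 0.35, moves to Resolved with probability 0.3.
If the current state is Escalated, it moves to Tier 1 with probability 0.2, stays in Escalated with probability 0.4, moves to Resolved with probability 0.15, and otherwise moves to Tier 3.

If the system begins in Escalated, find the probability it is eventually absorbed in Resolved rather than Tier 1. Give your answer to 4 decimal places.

Let h(s) be the probability of absorption at Resolved starting from transient state s. Then h(Resolved) = 1 and h(Tier 1) = 0. By first-step analysis:
h(Tier 3) = 0.2·0 + 0.3·1 + 0.15·h(Tier 3) + 0.35·h(Escalated)
h(Escalated) = 0.2·0 + 0.15·1 + 0.25·h(Tier 3) + 0.4·h(Escalated)
Solving: h(Tier 3) = 0.5503, h(Escalated) = 0.4793.
Starting from Escalated, the probability is 0.4793.

0.4793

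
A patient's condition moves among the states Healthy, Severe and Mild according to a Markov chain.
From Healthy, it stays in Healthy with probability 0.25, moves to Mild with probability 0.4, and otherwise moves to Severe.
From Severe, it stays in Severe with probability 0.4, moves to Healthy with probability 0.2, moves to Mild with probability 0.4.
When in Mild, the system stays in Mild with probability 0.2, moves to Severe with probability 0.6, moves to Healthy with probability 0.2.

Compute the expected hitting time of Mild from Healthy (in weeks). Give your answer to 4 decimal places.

Let t(s) be the expected number of weeks to first reach Mild from state s, with t(Mild) = 0. Conditioning on the first week:
t(Healthy) = 1 + 0.25·t(Healthy) + 0.35·t(Severe)
t(Severe) = 1 + 0.2·t(Healthy) + 0.4·t(Severe)
Solving: t(Healthy) = 2.5000, t(Severe) = 2.5000.
Expected weeks from Healthy to Mild: 2.5000.

2.5000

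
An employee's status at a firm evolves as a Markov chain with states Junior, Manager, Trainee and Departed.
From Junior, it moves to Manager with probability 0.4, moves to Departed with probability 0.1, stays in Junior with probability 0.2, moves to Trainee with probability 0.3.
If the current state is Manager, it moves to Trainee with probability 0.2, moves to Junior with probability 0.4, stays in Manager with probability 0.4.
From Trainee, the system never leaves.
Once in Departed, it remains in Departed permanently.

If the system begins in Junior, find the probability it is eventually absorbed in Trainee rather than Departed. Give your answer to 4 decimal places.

Let h(s) be the probability of absorption at Trainee starting from transient state s. Then h(Trainee) = 1 and h(Departed) = 0. By first-step analysis:
h(Junior) = 0.2·h(Junior) + 0.4·h(Manager) + 0.3·1 + 0.1·0
h(Manager) = 0.4·h(Junior) + 0.4·h(Manager) + 0.2·1
Solving: h(Junior) = 0.8125, h(Manager) = 0.8750.
Starting from Junior, the probability is 0.8125.

0.8125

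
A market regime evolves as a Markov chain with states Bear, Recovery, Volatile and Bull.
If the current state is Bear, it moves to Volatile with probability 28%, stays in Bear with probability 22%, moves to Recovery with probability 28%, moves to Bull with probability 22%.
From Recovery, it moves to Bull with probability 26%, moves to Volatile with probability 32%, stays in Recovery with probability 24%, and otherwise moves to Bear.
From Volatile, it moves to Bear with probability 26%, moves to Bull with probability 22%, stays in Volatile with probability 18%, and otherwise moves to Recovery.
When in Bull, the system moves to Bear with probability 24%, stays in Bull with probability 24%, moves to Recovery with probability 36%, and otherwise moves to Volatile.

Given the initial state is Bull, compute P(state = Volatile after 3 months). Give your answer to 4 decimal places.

0.2381

Propagate the distribution vector 3 months from Bull.
After 0 months: (0.0000, 0.0000, 0.0000, 1.0000)
After 1 month: (0.2400, 0.3600, 0.1600, 0.2400)
After 2 months: (0.2168, 0.2944, 0.2496, 0.2392)
After 3 months: (0.2230, 0.3023, 0.2381, 0.2366)
P(in Volatile after 3 months) = 0.2381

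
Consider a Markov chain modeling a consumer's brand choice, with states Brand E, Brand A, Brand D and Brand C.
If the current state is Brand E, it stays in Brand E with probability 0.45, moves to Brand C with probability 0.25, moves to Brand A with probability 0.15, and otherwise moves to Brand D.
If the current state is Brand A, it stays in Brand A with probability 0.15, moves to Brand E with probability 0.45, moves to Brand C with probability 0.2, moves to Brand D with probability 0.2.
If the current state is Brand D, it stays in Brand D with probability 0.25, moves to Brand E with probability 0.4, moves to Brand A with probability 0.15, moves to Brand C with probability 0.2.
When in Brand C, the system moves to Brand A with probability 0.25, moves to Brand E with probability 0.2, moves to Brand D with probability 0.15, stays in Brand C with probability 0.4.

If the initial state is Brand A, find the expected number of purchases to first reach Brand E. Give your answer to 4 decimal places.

Let t(s) be the expected number of purchases to first reach Brand E from state s, with t(Brand E) = 0. Conditioning on the first purchase:
t(Brand A) = 1 + 0.15·t(Brand A) + 0.2·t(Brand D) + 0.2·t(Brand C)
t(Brand D) = 1 + 0.15·t(Brand A) + 0.25·t(Brand D) + 0.2·t(Brand C)
t(Brand C) = 1 + 0.25·t(Brand A) + 0.15·t(Brand D) + 0.4·t(Brand C)
Solving: t(Brand A) = 2.6481, t(Brand D) = 2.7875, t(Brand C) = 3.4669.
Expected purchases from Brand A to Brand E: 2.6481.

2.6481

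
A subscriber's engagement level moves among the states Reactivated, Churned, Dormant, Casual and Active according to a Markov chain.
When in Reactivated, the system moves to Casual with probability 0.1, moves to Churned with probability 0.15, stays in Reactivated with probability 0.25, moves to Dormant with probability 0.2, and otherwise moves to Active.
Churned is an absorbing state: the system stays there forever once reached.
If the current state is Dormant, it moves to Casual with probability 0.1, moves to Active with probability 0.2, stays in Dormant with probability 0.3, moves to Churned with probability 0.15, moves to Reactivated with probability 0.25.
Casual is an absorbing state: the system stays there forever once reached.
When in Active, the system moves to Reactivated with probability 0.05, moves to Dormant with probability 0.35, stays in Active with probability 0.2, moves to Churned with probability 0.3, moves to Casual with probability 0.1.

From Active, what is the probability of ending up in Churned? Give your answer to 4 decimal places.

Let h(s) be the probability of absorption at Churned starting from transient state s. Then h(Churned) = 1 and h(Casual) = 0. By first-step analysis:
h(Reactivated) = 0.25·h(Reactivated) + 0.15·1 + 0.2·h(Dormant) + 0.1·0 + 0.3·h(Active)
h(Dormant) = 0.25·h(Reactivated) + 0.15·1 + 0.3·h(Dormant) + 0.1·0 + 0.2·h(Active)
h(Active) = 0.05·h(Reactivated) + 0.3·1 + 0.35·h(Dormant) + 0.1·0 + 0.2·h(Active)
Solving: h(Reactivated) = 0.6519, h(Dormant) = 0.6468, h(Active) = 0.6987.
Starting from Active, the probability is 0.6987.

0.6987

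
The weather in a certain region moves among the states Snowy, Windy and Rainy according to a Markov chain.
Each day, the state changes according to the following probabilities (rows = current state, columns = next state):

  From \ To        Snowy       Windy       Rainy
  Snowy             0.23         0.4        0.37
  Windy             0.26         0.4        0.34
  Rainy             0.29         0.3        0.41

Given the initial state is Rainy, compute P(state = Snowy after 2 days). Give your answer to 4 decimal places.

Sum over the intermediate state after 1 day:
P = P(Rainy→Snowy)·P(Snowy→Snowy) + P(Rainy→Windy)·P(Windy→Snowy) + P(Rainy→Rainy)·P(Rainy→Snowy)
  = 0.29×0.23 + 0.3×0.26 + 0.41×0.29
  = 0.0667 + 0.0780 + 0.1189 = 0.2636

0.2636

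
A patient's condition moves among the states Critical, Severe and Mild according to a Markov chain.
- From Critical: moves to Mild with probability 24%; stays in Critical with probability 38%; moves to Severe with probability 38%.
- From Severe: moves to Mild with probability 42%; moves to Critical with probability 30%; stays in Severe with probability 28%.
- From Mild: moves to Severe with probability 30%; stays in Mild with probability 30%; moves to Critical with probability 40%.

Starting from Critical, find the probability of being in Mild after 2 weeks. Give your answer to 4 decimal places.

0.3228

Sum over the intermediate state after 1 week:
P = P(Critical→Critical)·P(Critical→Mild) + P(Critical→Severe)·P(Severe→Mild) + P(Critical→Mild)·P(Mild→Mild)
  = 0.38×0.24 + 0.38×0.42 + 0.24×0.3
  = 0.0912 + 0.1596 + 0.0720 = 0.3228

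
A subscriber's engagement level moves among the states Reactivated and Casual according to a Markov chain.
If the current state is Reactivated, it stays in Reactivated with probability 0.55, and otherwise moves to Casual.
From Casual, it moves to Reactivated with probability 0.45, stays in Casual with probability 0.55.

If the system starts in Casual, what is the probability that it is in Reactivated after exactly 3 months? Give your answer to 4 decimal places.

Propagate the distribution vector 3 months from Casual.
After 0 months: (0.0000, 1.0000)
After 1 month: (0.4500, 0.5500)
After 2 months: (0.4950, 0.5050)
After 3 months: (0.4995, 0.5005)
P(in Reactivated after 3 months) = 0.4995

0.4995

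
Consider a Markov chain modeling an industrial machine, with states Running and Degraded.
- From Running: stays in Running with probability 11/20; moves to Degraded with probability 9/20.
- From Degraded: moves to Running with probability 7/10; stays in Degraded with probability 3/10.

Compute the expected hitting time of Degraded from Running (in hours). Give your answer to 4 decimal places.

Let t(s) be the expected number of hours to first reach Degraded from state s, with t(Degraded) = 0. Conditioning on the first hour:
t(Running) = 1 + 0.55·t(Running)
Solving: t(Running) = 2.2222.
Expected hours from Running to Degraded: 2.2222.

2.2222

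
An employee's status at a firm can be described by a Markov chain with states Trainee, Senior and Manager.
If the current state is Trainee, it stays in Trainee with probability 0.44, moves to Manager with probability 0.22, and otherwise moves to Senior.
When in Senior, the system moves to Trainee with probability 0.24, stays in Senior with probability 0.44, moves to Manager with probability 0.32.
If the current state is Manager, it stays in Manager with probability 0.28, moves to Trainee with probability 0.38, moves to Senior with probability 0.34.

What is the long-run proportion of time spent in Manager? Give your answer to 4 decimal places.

Let the stationary distribution be π with π = πP and π_1 + π_2 + π_3 = 1.
π_1 = 0.44·π_1 + 0.24·π_2 + 0.38·π_3
π_2 = 0.34·π_1 + 0.44·π_2 + 0.34·π_3
Solving with the normalization constraint gives π = (0.3480, 0.3778, 0.2742).
So the stationary probability of Manager is 0.2742.

0.2742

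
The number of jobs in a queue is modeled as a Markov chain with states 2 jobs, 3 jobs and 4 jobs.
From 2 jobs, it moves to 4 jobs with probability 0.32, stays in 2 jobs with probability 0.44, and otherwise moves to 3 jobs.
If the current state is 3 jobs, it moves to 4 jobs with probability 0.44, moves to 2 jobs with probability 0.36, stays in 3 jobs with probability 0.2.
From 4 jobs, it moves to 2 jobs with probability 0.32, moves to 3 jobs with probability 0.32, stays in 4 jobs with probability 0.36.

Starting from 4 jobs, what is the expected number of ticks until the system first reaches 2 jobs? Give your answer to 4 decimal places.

3.0172

Let t(s) be the expected number of ticks to first reach 2 jobs from state s, with t(2 jobs) = 0. Conditioning on the first tick:
t(3 jobs) = 1 + 0.2·t(3 jobs) + 0.44·t(4 jobs)
t(4 jobs) = 1 + 0.32·t(3 jobs) + 0.36·t(4 jobs)
Solving: t(3 jobs) = 2.9095, t(4 jobs) = 3.0172.
Expected ticks from 4 jobs to 2 jobs: 3.0172.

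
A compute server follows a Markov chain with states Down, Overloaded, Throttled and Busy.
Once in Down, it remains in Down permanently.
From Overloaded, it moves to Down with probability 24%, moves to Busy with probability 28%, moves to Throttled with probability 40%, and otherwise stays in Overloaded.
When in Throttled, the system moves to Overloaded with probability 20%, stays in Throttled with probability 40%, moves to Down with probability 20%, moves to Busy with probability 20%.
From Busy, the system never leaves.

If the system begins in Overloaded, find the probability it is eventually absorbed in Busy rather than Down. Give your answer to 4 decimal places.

0.5254

Let h(s) be the probability of absorption at Busy starting from transient state s. Then h(Busy) = 1 and h(Down) = 0. By first-step analysis:
h(Overloaded) = 0.24·0 + 0.08·h(Overloaded) + 0.4·h(Throttled) + 0.28·1
h(Throttled) = 0.2·0 + 0.2·h(Overloaded) + 0.4·h(Throttled) + 0.2·1
Solving: h(Overloaded) = 0.5254, h(Throttled) = 0.5085.
Starting from Overloaded, the probability is 0.5254.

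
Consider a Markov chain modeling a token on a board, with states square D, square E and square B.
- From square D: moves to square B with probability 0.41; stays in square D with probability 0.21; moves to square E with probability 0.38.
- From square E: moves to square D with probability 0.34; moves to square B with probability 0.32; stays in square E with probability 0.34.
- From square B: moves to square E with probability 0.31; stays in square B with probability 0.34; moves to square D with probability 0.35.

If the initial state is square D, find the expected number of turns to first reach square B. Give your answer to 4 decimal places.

2.6517

Let t(s) be the expected number of turns to first reach square B from state s, with t(square B) = 0. Conditioning on the first turn:
t(square D) = 1 + 0.21·t(square D) + 0.38·t(square E)
t(square E) = 1 + 0.34·t(square D) + 0.34·t(square E)
Solving: t(square D) = 2.6517, t(square E) = 2.8812.
Expected turns from square D to square B: 2.6517.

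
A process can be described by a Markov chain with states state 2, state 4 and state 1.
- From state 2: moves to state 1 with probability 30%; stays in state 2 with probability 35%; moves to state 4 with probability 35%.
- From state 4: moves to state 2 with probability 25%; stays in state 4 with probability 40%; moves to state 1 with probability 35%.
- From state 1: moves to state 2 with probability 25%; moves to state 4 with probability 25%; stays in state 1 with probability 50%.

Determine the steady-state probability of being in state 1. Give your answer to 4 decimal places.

Let the stationary distribution be π with π = πP and π_1 + π_2 + π_3 = 1.
π_1 = 0.35·π_1 + 0.25·π_2 + 0.25·π_3
π_2 = 0.35·π_1 + 0.4·π_2 + 0.25·π_3
Solving with the normalization constraint gives π = (0.2778, 0.3268, 0.3954).
So the stationary probability of state 1 is 0.3954.

0.3954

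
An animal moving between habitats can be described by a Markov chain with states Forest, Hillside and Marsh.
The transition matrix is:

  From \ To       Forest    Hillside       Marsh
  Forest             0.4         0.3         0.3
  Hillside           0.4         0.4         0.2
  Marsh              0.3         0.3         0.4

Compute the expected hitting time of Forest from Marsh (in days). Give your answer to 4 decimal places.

Let t(s) be the expected number of days to first reach Forest from state s, with t(Forest) = 0. Conditioning on the first day:
t(Hillside) = 1 + 0.4·t(Hillside) + 0.2·t(Marsh)
t(Marsh) = 1 + 0.3·t(Hillside) + 0.4·t(Marsh)
Solving: t(Hillside) = 2.6667, t(Marsh) = 3.0000.
Expected days from Marsh to Forest: 3.0000.

3.0000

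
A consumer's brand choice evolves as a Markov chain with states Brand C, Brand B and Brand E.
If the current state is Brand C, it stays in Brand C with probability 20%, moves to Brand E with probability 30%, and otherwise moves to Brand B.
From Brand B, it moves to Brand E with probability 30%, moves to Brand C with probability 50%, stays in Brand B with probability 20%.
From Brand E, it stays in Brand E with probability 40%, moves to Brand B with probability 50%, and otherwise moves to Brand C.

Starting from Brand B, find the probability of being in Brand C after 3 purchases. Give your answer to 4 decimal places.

0.2990

Propagate the distribution vector 3 purchases from Brand B.
After 0 purchases: (0.0000, 1.0000, 0.0000)
After 1 purchase: (0.5000, 0.2000, 0.3000)
After 2 purchases: (0.2300, 0.4400, 0.3300)
After 3 purchases: (0.2990, 0.3680, 0.3330)
P(in Brand C after 3 purchases) = 0.2990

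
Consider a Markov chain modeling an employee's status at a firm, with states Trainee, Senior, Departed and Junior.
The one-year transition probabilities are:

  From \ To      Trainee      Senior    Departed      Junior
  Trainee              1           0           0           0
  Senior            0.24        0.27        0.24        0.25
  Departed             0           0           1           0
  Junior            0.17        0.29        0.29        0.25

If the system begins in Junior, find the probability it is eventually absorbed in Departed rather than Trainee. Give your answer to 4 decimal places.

0.5922

Let h(s) be the probability of absorption at Departed starting from transient state s. Then h(Departed) = 1 and h(Trainee) = 0. By first-step analysis:
h(Senior) = 0.24·0 + 0.27·h(Senior) + 0.24·1 + 0.25·h(Junior)
h(Junior) = 0.17·0 + 0.29·h(Senior) + 0.29·1 + 0.25·h(Junior)
Solving: h(Senior) = 0.5316, h(Junior) = 0.5922.
Starting from Junior, the probability is 0.5922.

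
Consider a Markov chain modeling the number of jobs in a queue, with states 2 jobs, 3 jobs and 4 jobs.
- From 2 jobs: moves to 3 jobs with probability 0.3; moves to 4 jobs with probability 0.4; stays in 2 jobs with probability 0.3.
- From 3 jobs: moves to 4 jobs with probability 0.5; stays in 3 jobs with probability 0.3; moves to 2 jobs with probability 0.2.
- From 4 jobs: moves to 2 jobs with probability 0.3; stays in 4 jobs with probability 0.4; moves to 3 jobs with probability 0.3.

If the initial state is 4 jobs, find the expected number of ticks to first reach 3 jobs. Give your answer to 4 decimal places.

3.3333

Let t(s) be the expected number of ticks to first reach 3 jobs from state s, with t(3 jobs) = 0. Conditioning on the first tick:
t(2 jobs) = 1 + 0.3·t(2 jobs) + 0.4·t(4 jobs)
t(4 jobs) = 1 + 0.3·t(2 jobs) + 0.4·t(4 jobs)
Solving: t(2 jobs) = 3.3333, t(4 jobs) = 3.3333.
Expected ticks from 4 jobs to 3 jobs: 3.3333.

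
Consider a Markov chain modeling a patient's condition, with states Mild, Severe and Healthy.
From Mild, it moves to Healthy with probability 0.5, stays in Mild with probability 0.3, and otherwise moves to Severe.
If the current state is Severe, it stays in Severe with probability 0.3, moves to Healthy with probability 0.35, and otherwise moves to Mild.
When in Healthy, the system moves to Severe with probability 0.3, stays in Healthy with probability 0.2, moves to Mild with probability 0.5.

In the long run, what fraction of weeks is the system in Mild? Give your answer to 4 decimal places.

0.3840

Let the stationary distribution be π with π = πP and π_1 + π_2 + π_3 = 1.
π_1 = 0.3·π_1 + 0.35·π_2 + 0.5·π_3
π_2 = 0.2·π_1 + 0.3·π_2 + 0.3·π_3
Solving with the normalization constraint gives π = (0.3840, 0.2616, 0.3544).
So the stationary probability of Mild is 0.3840.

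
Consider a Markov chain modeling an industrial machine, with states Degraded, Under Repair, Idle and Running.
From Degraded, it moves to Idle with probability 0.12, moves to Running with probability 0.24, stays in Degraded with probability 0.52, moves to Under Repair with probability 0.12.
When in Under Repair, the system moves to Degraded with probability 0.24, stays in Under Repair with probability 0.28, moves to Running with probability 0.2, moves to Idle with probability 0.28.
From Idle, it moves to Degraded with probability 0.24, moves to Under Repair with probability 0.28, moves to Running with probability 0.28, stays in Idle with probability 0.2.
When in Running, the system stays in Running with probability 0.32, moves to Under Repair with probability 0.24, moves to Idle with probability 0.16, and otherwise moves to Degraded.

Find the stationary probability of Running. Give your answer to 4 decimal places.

0.2593

Let the stationary distribution be π with π = πP and π_1 + π_2 + π_3 + π_4 = 1.
π_1 = 0.52·π_1 + 0.24·π_2 + 0.24·π_3 + 0.28·π_4
π_2 = 0.12·π_1 + 0.28·π_2 + 0.28·π_3 + 0.24·π_4
π_3 = 0.12·π_1 + 0.28·π_2 + 0.2·π_3 + 0.16·π_4
Solving with the normalization constraint gives π = (0.3477, 0.2140, 0.1789, 0.2593).
So the stationary probability of Running is 0.2593.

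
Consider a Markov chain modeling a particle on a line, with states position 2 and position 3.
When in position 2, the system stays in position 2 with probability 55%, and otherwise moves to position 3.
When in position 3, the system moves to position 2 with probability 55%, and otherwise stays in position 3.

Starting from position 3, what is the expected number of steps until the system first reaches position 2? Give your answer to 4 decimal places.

Let t(s) be the expected number of steps to first reach position 2 from state s, with t(position 2) = 0. Conditioning on the first step:
t(position 3) = 1 + 0.45·t(position 3)
Solving: t(position 3) = 1.8182.
Expected steps from position 3 to position 2: 1.8182.

1.8182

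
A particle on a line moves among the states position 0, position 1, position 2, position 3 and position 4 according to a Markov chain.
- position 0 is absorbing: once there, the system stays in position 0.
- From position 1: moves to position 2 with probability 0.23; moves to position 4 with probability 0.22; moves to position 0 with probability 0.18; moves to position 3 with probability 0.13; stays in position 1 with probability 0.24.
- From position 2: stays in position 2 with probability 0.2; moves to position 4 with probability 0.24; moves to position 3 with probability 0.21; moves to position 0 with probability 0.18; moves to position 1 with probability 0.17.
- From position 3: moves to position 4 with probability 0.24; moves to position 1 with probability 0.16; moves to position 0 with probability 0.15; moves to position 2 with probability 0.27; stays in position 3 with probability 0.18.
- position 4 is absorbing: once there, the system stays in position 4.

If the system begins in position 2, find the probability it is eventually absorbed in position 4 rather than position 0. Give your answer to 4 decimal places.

Let h(s) be the probability of absorption at position 4 starting from transient state s. Then h(position 4) = 1 and h(position 0) = 0. By first-step analysis:
h(position 1) = 0.18·0 + 0.24·h(position 1) + 0.23·h(position 2) + 0.13·h(position 3) + 0.22·1
h(position 2) = 0.18·0 + 0.17·h(position 1) + 0.2·h(position 2) + 0.21·h(position 3) + 0.24·1
h(position 3) = 0.15·0 + 0.16·h(position 1) + 0.27·h(position 2) + 0.18·h(position 3) + 0.24·1
Solving: h(position 1) = 0.5650, h(position 2) = 0.5756, h(position 3) = 0.5924.
Starting from position 2, the probability is 0.5756.

0.5756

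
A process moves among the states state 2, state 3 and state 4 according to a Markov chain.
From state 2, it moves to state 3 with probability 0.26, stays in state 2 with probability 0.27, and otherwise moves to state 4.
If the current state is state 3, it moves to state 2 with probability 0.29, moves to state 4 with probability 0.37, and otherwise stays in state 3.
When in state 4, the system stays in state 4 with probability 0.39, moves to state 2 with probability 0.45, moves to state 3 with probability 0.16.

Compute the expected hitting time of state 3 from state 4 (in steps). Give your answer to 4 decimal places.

Let t(s) be the expected number of steps to first reach state 3 from state s, with t(state 3) = 0. Conditioning on the first step:
t(state 2) = 1 + 0.27·t(state 2) + 0.47·t(state 4)
t(state 4) = 1 + 0.45·t(state 2) + 0.39·t(state 4)
Solving: t(state 2) = 4.6193, t(state 4) = 5.0470.
Expected steps from state 4 to state 3: 5.0470.

5.0470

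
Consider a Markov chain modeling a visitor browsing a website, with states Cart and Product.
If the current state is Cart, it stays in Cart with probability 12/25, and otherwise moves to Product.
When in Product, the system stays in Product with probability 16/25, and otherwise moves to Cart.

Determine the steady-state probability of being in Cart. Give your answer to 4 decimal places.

0.4091

Let the stationary distribution be π with π = πP and π_1 + π_2 = 1.
π_1 = 0.48·π_1 + 0.36·π_2
Solving with the normalization constraint gives π = (0.4091, 0.5909).
So the stationary probability of Cart is 0.4091.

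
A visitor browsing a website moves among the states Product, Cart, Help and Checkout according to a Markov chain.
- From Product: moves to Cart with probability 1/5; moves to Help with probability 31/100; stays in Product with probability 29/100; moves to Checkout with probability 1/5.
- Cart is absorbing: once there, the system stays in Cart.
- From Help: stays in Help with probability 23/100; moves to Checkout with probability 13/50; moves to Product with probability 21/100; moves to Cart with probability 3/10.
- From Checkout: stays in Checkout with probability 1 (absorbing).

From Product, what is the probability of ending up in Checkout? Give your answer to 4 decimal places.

Let h(s) be the probability of absorption at Checkout starting from transient state s. Then h(Checkout) = 1 and h(Cart) = 0. By first-step analysis:
h(Product) = 0.29·h(Product) + 0.2·0 + 0.31·h(Help) + 0.2·1
h(Help) = 0.21·h(Product) + 0.3·0 + 0.23·h(Help) + 0.26·1
Solving: h(Product) = 0.4871, h(Help) = 0.4705.
Starting from Product, the probability is 0.4871.

0.4871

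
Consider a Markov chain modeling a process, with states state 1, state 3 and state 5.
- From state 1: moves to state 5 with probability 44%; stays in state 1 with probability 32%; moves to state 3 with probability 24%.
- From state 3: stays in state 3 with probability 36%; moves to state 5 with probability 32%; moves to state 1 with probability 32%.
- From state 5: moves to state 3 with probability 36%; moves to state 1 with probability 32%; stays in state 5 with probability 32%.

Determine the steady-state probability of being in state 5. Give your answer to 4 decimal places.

Let the stationary distribution be π with π = πP and π_1 + π_2 + π_3 = 1.
π_1 = 0.32·π_1 + 0.32·π_2 + 0.32·π_3
π_2 = 0.24·π_1 + 0.36·π_2 + 0.36·π_3
Solving with the normalization constraint gives π = (0.3200, 0.3216, 0.3584).
So the stationary probability of state 5 is 0.3584.

0.3584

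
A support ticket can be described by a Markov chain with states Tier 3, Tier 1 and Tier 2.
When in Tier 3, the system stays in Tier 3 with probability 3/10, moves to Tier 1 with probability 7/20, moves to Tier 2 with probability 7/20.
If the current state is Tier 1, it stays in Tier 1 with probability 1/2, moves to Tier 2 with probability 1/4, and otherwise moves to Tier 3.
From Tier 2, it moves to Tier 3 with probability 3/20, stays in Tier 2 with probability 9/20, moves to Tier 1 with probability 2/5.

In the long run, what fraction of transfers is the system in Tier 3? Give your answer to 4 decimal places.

0.2273

Let the stationary distribution be π with π = πP and π_1 + π_2 + π_3 = 1.
π_1 = 0.3·π_1 + 0.25·π_2 + 0.15·π_3
π_2 = 0.35·π_1 + 0.5·π_2 + 0.4·π_3
Solving with the normalization constraint gives π = (0.2273, 0.4318, 0.3409).
So the stationary probability of Tier 3 is 0.2273.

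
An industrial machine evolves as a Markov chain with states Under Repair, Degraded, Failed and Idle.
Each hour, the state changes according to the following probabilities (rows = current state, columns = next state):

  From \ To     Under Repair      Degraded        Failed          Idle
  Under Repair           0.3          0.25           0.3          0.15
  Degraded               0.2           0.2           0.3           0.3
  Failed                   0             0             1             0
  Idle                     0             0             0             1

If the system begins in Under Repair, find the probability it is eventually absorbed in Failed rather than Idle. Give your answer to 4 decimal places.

0.6176

Let h(s) be the probability of absorption at Failed starting from transient state s. Then h(Failed) = 1 and h(Idle) = 0. By first-step analysis:
h(Under Repair) = 0.3·h(Under Repair) + 0.25·h(Degraded) + 0.3·1 + 0.15·0
h(Degraded) = 0.2·h(Under Repair) + 0.2·h(Degraded) + 0.3·1 + 0.3·0
Solving: h(Under Repair) = 0.6176, h(Degraded) = 0.5294.
Starting from Under Repair, the probability is 0.6176.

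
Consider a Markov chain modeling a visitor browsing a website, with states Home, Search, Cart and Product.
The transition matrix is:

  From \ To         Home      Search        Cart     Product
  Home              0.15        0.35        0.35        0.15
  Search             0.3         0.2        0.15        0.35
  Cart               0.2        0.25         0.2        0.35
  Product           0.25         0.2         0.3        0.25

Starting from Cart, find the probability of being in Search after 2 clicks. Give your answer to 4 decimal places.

0.2400

Propagate the distribution vector 2 clicks from Cart.
After 0 clicks: (0.0000, 0.0000, 1.0000, 0.0000)
After 1 click: (0.2000, 0.2500, 0.2000, 0.3500)
After 2 clicks: (0.2325, 0.2400, 0.2525, 0.2750)
P(in Search after 2 clicks) = 0.2400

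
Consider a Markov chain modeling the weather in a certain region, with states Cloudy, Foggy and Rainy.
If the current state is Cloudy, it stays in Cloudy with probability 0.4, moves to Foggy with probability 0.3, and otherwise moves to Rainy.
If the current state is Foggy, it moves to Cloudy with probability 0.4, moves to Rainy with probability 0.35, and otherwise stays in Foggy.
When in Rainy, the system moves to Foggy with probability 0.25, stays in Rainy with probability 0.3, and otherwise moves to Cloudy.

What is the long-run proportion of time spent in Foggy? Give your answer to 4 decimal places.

Let the stationary distribution be π with π = πP and π_1 + π_2 + π_3 = 1.
π_1 = 0.4·π_1 + 0.4·π_2 + 0.45·π_3
π_2 = 0.3·π_1 + 0.25·π_2 + 0.25·π_3
Solving with the normalization constraint gives π = (0.4157, 0.2708, 0.3135).
So the stationary probability of Foggy is 0.2708.

0.2708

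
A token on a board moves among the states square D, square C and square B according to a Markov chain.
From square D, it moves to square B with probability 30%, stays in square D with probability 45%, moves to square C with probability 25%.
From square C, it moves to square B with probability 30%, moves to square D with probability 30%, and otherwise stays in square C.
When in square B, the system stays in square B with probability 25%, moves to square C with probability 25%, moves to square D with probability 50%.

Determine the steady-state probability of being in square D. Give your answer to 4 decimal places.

0.4202

Let the stationary distribution be π with π = πP and π_1 + π_2 + π_3 = 1.
π_1 = 0.45·π_1 + 0.3·π_2 + 0.5·π_3
π_2 = 0.25·π_1 + 0.4·π_2 + 0.25·π_3
Solving with the normalization constraint gives π = (0.4202, 0.2941, 0.2857).
So the stationary probability of square D is 0.4202.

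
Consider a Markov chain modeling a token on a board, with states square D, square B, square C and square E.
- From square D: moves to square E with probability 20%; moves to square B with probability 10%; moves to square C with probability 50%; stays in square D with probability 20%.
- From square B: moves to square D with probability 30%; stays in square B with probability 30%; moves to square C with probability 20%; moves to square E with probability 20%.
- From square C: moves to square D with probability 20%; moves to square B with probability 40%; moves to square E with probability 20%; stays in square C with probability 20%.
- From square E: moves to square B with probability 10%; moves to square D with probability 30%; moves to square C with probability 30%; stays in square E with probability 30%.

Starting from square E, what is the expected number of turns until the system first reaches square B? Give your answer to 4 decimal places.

5.1250

Let t(s) be the expected number of turns to first reach square B from state s, with t(square B) = 0. Conditioning on the first turn:
t(square D) = 1 + 0.2·t(square D) + 0.5·t(square C) + 0.2·t(square E)
t(square C) = 1 + 0.2·t(square D) + 0.2·t(square C) + 0.2·t(square E)
t(square E) = 1 + 0.3·t(square D) + 0.3·t(square C) + 0.3·t(square E)
Solving: t(square D) = 4.8750, t(square C) = 3.7500, t(square E) = 5.1250.
Expected turns from square E to square B: 5.1250.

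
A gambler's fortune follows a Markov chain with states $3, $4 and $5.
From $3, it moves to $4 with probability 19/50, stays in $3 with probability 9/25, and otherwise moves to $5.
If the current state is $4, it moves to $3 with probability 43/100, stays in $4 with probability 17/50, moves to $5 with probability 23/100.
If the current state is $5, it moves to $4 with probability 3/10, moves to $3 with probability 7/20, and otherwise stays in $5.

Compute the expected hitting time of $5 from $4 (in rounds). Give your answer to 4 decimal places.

Let t(s) be the expected number of rounds to first reach $5 from state s, with t($5) = 0. Conditioning on the first round:
t($3) = 1 + 0.36·t($3) + 0.38·t($4)
t($4) = 1 + 0.43·t($3) + 0.34·t($4)
Solving: t($3) = 4.0154, t($4) = 4.1313.
Expected rounds from $4 to $5: 4.1313.

4.1313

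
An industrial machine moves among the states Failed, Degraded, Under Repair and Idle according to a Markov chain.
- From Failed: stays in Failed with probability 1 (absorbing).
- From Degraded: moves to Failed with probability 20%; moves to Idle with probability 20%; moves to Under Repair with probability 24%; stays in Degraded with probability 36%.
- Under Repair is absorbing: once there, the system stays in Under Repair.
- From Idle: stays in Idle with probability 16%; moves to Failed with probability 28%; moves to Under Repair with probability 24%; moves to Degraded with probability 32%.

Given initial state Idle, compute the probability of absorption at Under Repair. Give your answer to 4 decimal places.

Let h(s) be the probability of absorption at Under Repair starting from transient state s. Then h(Under Repair) = 1 and h(Failed) = 0. By first-step analysis:
h(Degraded) = 0.2·0 + 0.36·h(Degraded) + 0.24·1 + 0.2·h(Idle)
h(Idle) = 0.28·0 + 0.32·h(Degraded) + 0.24·1 + 0.16·h(Idle)
Solving: h(Degraded) = 0.5270, h(Idle) = 0.4865.
Starting from Idle, the probability is 0.4865.

0.4865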